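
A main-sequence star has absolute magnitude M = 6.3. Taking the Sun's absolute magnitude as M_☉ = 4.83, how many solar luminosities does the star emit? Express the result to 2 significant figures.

L/L_☉ ≈ 0.26

M − M_☉ = 6.3 − 4.83 = 1.470
L/L_☉ = 10^(−0.4 (M − M_☉)) = 10^-0.588 = 0.2582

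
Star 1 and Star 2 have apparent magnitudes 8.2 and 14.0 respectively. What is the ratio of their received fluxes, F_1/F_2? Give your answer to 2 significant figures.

F_1/F_2 ≈ 210

Magnitude difference = -5.8
Flux ratio = 10^(−0.4 Δm) = 10^(−0.4 × -5.8) = 10^2.320 = 208.9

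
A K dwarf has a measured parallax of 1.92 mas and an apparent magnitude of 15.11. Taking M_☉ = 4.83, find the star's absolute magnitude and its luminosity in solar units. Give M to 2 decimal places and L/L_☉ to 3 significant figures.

d = 1/p = 1000/1.92 mas = 520.8 pc
M = m − 5 log₁₀ d + 5 = 15.11 − 5·2.7167 + 5 = 6.527
M − M_☉ = 6.527 − 4.83 = 1.697
L/L_☉ = 10^(−0.4 × 1.697) = 0.2096

M ≈ 6.53; L/L_☉ ≈ 0.210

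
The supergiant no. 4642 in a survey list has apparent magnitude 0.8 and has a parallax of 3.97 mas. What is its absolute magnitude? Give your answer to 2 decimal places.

p = 3.97 mas = 3.97×10^-3″ → d = 1/p = 251.9 pc
5 log₁₀(d/10 pc) = 5 log₁₀(251.9) − 5 = 7.006
M = m − 5 log₁₀(d/10) = 0.8 − 7.006 = -6.206

M ≈ -6.21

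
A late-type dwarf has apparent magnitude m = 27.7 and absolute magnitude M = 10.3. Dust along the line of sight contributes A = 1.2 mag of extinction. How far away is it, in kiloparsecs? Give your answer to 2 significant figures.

d ≈ 17 kpc

m − M = 5 log₁₀(d/10 pc) + A  ⇒  27.7 − (10.3) − 1.2 = 5 log₁₀(d/10)
16.200 = 5 log₁₀(d/10)
log₁₀ d = (m − M − A)/5 + 1 = 4.2400
d = 10^4.2400 = 17380 pc
= 17.38 kpc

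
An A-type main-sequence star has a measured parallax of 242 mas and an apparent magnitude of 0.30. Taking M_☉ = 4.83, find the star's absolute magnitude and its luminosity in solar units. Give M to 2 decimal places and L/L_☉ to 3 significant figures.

M ≈ 2.22; L/L_☉ ≈ 11.1

d = 1/p = 1000/242 mas = 4.132 pc
M = m − 5 log₁₀ d + 5 = 0.30 − 5·0.6162 + 5 = 2.219
M − M_☉ = 2.219 − 4.83 = -2.611
L/L_☉ = 10^(−0.4 × -2.611) = 11.08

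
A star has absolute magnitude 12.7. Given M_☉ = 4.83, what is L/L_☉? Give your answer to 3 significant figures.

L/L_☉ ≈ 7.11×10^-4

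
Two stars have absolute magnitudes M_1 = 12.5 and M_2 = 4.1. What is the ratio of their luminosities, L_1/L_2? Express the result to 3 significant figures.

L_1/L_2 ≈ 4.37×10^-4

ΔM = M_1 − M_2 = 8.4
L_1/L_2 = 10^(−0.4 ΔM) = 10^-3.360 = 4.365×10^-4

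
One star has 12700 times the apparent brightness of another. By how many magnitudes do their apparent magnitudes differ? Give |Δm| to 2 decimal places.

|Δm| ≈ 10.26

Pogson: Δm = −2.5 log₁₀(ratio) = −2.5 log₁₀(12700) = −2.5 × 4.1038 = -10.260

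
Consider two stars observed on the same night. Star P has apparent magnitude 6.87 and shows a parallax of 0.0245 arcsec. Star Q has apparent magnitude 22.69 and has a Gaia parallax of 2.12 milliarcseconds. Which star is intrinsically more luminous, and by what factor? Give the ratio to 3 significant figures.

Star P: d = 1/p = 1/0.0245″ = 40.82 pc
Star P: M = m − 5 log₁₀ d + 5 = 6.87 − 5·1.6108 + 5 = 3.816
Star Q: p = 2.12 mas = 2.12×10^-3″ → d = 1/p = 471.7 pc
Star Q: M = m − 5 log₁₀ d + 5 = 22.69 − 5·2.6737 + 5 = 14.322
ΔM = M_P − M_Q = 3.816 − (14.322) = -10.506; smaller M is more luminous → Star P.
L ratio = 10^(0.4 |ΔM|) = 10^4.202 = 15930

Star P is more luminous, by a factor of 15900.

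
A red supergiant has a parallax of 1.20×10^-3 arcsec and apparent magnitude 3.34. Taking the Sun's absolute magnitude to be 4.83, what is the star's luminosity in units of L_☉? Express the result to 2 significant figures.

d = 1/p = 1/1.20×10^-3″ = 833.3 pc
M = m − 5 log₁₀ d + 5 = 3.34 − 5·2.9208 + 5 = -6.264
M − M_☉ = -6.264 − 4.83 = -11.094
L/L_☉ = 10^(−0.4 × -11.094) = 27390

L/L_☉ ≈ 27000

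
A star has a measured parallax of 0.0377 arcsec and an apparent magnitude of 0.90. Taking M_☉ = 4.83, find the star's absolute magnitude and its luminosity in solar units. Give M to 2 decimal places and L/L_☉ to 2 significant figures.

M ≈ -1.22; L/L_☉ ≈ 260

d = 1/p = 1/0.0377″ = 26.53 pc
M = m − 5 log₁₀ d + 5 = 0.90 − 5·1.4237 + 5 = -1.218
M − M_☉ = -1.218 − 4.83 = -6.048
L/L_☉ = 10^(−0.4 × -6.048) = 262.6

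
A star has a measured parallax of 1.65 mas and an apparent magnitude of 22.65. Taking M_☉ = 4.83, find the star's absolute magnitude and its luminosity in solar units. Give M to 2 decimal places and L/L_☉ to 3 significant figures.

M ≈ 13.74; L/L_☉ ≈ 2.74×10^-4

d = 1/p = 1000/1.65 mas = 606.1 pc
M = m − 5 log₁₀ d + 5 = 22.65 − 5·2.7825 + 5 = 13.737
M − M_☉ = 13.737 − 4.83 = 8.907
L/L_☉ = 10^(−0.4 × 8.907) = 2.735×10^-4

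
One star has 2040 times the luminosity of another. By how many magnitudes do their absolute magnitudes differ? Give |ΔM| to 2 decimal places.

|ΔM| ≈ 8.27

Pogson: ΔM = −2.5 log₁₀(ratio) = −2.5 log₁₀(2040) = −2.5 × 3.3096 = -8.274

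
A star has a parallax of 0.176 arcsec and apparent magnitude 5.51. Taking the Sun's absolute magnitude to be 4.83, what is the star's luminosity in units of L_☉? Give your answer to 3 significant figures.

d = 1/p = 1/0.176″ = 5.682 pc
M = m − 5 log₁₀ d + 5 = 5.51 − 5·0.7545 + 5 = 6.738
M − M_☉ = 6.738 − 4.83 = 1.908
L/L_☉ = 10^(−0.4 × 1.908) = 0.1726

L/L_☉ ≈ 0.173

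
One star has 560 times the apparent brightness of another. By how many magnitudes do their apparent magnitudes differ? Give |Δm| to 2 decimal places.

Pogson: Δm = −2.5 log₁₀(ratio) = −2.5 log₁₀(560) = −2.5 × 2.7482 = -6.870

|Δm| ≈ 6.87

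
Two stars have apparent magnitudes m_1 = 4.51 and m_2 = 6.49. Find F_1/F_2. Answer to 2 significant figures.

Magnitude difference = -1.98
Flux ratio = 10^(−0.4 Δm) = 10^(−0.4 × -1.98) = 10^0.792 = 6.194

F_1/F_2 ≈ 6.2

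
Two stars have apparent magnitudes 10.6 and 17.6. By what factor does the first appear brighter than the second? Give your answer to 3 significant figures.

631

Δm = 10.6 − (17.6) = -7.0
Flux ratio = 10^(−0.4 Δm) = 10^(−0.4 × -7.0) = 10^2.800 = 631.0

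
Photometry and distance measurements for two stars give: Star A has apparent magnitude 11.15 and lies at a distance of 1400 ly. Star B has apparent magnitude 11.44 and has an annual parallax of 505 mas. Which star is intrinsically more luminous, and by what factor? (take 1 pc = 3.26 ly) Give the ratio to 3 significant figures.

Star A is more luminous, by a factor of 61400.

Star A: d = 1400 ly / 3.26 = 429.4 pc
Star A: M = m − 5 log₁₀ d + 5 = 11.15 − 5·2.6329 + 5 = 2.985
Star B: p = 505 mas = 0.505″ → d = 1/p = 1.980 pc
Star B: M = m − 5 log₁₀ d + 5 = 11.44 − 5·0.2967 + 5 = 14.956
ΔM = M_A − M_B = 2.985 − (14.956) = -11.971; smaller M is more luminous → Star A.
L ratio = 10^(0.4 |ΔM|) = 10^4.788 = 61430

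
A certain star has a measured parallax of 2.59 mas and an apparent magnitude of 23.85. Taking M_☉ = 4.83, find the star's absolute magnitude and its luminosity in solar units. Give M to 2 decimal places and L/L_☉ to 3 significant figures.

d = 1/p = 1000/2.59 mas = 386.1 pc
M = m − 5 log₁₀ d + 5 = 23.85 − 5·2.5867 + 5 = 15.916
M − M_☉ = 15.916 − 4.83 = 11.086
L/L_☉ = 10^(−0.4 × 11.086) = 3.676×10^-5

M ≈ 15.92; L/L_☉ ≈ 3.68×10^-5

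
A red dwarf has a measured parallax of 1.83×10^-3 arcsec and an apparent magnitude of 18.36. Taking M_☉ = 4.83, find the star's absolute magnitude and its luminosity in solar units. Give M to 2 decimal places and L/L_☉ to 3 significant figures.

M ≈ 9.67; L/L_☉ ≈ 0.0116

d = 1/p = 1/1.83×10^-3″ = 546.4 pc
M = m − 5 log₁₀ d + 5 = 18.36 − 5·2.7375 + 5 = 9.672
M − M_☉ = 9.672 − 4.83 = 4.842
L/L_☉ = 10^(−0.4 × 4.842) = 0.01156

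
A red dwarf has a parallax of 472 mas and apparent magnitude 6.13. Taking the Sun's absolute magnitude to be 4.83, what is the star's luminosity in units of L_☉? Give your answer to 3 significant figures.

L/L_☉ ≈ 0.0136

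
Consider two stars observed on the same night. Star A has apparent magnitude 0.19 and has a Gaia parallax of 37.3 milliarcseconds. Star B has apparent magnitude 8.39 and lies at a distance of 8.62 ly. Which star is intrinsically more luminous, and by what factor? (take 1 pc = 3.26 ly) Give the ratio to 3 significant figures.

Star A: p = 37.3 mas = 0.0373″ → d = 1/p = 26.81 pc
Star A: M = m − 5 log₁₀ d + 5 = 0.19 − 5·1.4283 + 5 = -1.951
Star B: d = 8.62 ly / 3.26 = 2.644 pc
Star B: M = m − 5 log₁₀ d + 5 = 8.39 − 5·0.4223 + 5 = 11.279
ΔM = M_A − M_B = -1.951 − (11.279) = -13.230; smaller M is more luminous → Star A.
L ratio = 10^(0.4 |ΔM|) = 10^5.292 = 195900

Star A is more luminous, by a factor of 196000.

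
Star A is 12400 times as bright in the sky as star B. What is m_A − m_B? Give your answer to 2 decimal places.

Pogson: Δm = −2.5 log₁₀(ratio) = −2.5 log₁₀(12400) = −2.5 × 4.0934 = -10.234
Star A is brighter, so it has the smaller magnitude: the difference is negative.

m_A − m_B ≈ -10.23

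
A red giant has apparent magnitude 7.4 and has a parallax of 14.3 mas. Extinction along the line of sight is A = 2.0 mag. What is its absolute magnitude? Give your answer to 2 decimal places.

p = 14.3 mas = 0.0143″ → d = 1/p = 69.93 pc
5 log₁₀(d/10 pc) = 5 log₁₀(69.93) − 5 = 4.223
M = m − 5 log₁₀(d/10) − A = 7.4 − 4.223 − 2.0 = 1.177

M ≈ 1.18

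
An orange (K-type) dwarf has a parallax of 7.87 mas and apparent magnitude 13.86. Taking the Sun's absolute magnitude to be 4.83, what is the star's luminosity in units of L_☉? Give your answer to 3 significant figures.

d = 1/p = 1000/7.87 mas = 127.1 pc
M = m − 5 log₁₀ d + 5 = 13.86 − 5·2.1040 + 5 = 8.340
M − M_☉ = 8.340 − 4.83 = 3.510
L/L_☉ = 10^(−0.4 × 3.510) = 0.03945

L/L_☉ ≈ 0.0395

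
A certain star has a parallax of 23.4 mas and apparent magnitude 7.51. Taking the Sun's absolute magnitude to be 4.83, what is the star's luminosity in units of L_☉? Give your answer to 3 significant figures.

d = 1/p = 1000/23.4 mas = 42.74 pc
M = m − 5 log₁₀ d + 5 = 7.51 − 5·1.6308 + 5 = 4.356
M − M_☉ = 4.356 − 4.83 = -0.474
L/L_☉ = 10^(−0.4 × -0.474) = 1.547

L/L_☉ ≈ 1.55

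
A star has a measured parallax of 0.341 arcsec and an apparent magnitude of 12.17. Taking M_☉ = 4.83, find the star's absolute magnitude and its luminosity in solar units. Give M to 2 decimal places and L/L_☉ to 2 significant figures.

d = 1/p = 1/0.341″ = 2.933 pc
M = m − 5 log₁₀ d + 5 = 12.17 − 5·0.4672 + 5 = 14.834
M − M_☉ = 14.834 − 4.83 = 10.004
L/L_☉ = 10^(−0.4 × 10.004) = 9.965×10^-5

M ≈ 14.83; L/L_☉ ≈ 1.0×10^-4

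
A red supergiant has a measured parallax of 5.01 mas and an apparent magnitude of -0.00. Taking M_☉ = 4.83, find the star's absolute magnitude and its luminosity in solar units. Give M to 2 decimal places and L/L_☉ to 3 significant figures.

M ≈ -6.50; L/L_☉ ≈ 34100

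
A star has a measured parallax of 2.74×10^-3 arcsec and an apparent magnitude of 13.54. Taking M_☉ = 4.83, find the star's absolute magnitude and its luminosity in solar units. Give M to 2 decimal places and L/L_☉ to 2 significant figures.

d = 1/p = 1/2.74×10^-3″ = 365.0 pc
M = m − 5 log₁₀ d + 5 = 13.54 − 5·2.5622 + 5 = 5.729
M − M_☉ = 5.729 − 4.83 = 0.899
L/L_☉ = 10^(−0.4 × 0.899) = 0.4370

M ≈ 5.73; L/L_☉ ≈ 0.44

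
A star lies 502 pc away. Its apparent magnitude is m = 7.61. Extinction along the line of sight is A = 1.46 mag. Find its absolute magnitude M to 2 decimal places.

5 log₁₀(d/10 pc) = 5 log₁₀(502.0) − 5 = 8.504
M = m − 5 log₁₀(d/10) − A = 7.61 − 8.504 − 1.46 = -2.354

M ≈ -2.35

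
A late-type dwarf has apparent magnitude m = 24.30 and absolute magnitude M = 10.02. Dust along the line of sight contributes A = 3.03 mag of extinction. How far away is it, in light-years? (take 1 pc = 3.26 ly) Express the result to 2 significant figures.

d ≈ 5800 ly

m − M = 5 log₁₀(d/10 pc) + A  ⇒  24.30 − (10.02) − 3.03 = 5 log₁₀(d/10)
11.250 = 5 log₁₀(d/10)
log₁₀ d = (m − M − A)/5 + 1 = 3.2500
d = 10^3.2500 = 1778 pc
= 5797 ly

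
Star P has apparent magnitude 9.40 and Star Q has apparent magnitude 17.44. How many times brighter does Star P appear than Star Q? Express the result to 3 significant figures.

Δm = 9.40 − (17.44) = -8.04
Flux ratio = 10^(−0.4 Δm) = 10^(−0.4 × -8.04) = 10^3.216 = 1644

1640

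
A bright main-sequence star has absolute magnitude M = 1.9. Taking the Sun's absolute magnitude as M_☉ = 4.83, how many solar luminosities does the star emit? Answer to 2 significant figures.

M − M_☉ = 1.9 − 4.83 = -2.930
L/L_☉ = 10^(−0.4 (M − M_☉)) = 10^1.172 = 14.86

L/L_☉ ≈ 15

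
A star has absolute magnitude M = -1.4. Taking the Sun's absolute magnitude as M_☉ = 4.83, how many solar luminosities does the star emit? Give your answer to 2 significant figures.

M − M_☉ = -1.4 − 4.83 = -6.230
L/L_☉ = 10^(−0.4 (M − M_☉)) = 10^2.492 = 310.5

L/L_☉ ≈ 310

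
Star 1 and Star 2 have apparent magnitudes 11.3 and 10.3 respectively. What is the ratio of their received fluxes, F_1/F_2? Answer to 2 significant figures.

F_1/F_2 ≈ 0.40

Δm = 11.3 − (10.3) = 1.0
Flux ratio = 10^(−0.4 Δm) = 10^(−0.4 × 1.0) = 10^-0.400 = 0.3981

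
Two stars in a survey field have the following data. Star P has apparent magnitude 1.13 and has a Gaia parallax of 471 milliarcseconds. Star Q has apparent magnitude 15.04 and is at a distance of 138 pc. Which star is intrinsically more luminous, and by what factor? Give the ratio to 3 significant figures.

Star P: p = 471 mas = 0.471″ → d = 1/p = 2.123 pc
Star P: M = m − 5 log₁₀ d + 5 = 1.13 − 5·0.3270 + 5 = 4.495
Star Q: M = m − 5 log₁₀ d + 5 = 15.04 − 5·2.1399 + 5 = 9.341
ΔM = M_P − M_Q = 4.495 − (9.341) = -4.846; smaller M is more luminous → Star P.
L ratio = 10^(0.4 |ΔM|) = 10^1.938 = 86.74

Star P is more luminous, by a factor of 86.7.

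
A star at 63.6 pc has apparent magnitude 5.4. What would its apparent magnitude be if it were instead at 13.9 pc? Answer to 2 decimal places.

m ≈ 2.10

Flux ∝ 1/d², so Δm = 5 log₁₀(d₂/d₁) = 5 log₁₀(13.9/63.6) = -3.302
m₂ = m₁ + Δm = 5.4 + (-3.302) = 2.098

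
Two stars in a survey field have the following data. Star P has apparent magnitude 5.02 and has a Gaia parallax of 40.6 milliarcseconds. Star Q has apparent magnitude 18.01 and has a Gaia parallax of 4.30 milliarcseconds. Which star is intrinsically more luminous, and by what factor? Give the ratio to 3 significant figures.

Star P: p = 40.6 mas = 0.0406″ → d = 1/p = 24.63 pc
Star P: M = m − 5 log₁₀ d + 5 = 5.02 − 5·1.3915 + 5 = 3.063
Star Q: p = 4.30 mas = 4.30×10^-3″ → d = 1/p = 232.6 pc
Star Q: M = m − 5 log₁₀ d + 5 = 18.01 − 5·2.3665 + 5 = 11.177
ΔM = M_P − M_Q = 3.063 − (11.177) = -8.115; smaller M is more luminous → Star P.
L ratio = 10^(0.4 |ΔM|) = 10^3.246 = 1762

Star P is more luminous, by a factor of 1760.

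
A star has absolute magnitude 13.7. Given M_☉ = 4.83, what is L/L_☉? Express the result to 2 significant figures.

L/L_☉ ≈ 2.8×10^-4

M − M_☉ = 13.7 − 4.83 = 8.870
L/L_☉ = 10^(−0.4 (M − M_☉)) = 10^-3.548 = 2.831×10^-4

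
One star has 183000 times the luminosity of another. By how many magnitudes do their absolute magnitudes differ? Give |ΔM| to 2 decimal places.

|ΔM| ≈ 13.16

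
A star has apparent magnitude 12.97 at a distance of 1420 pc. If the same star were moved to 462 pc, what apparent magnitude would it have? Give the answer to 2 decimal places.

m ≈ 10.53

Flux ∝ 1/d², so Δm = 5 log₁₀(d₂/d₁) = 5 log₁₀(462/1420) = -2.438
m₂ = m₁ + Δm = 12.97 + (-2.438) = 10.532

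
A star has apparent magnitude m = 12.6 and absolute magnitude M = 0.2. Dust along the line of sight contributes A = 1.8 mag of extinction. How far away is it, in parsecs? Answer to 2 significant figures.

d ≈ 1300 pc

m − M = 5 log₁₀(d/10 pc) + A  ⇒  12.6 − (0.2) − 1.8 = 5 log₁₀(d/10)
10.600 = 5 log₁₀(d/10)
log₁₀ d = (m − M − A)/5 + 1 = 3.1200
d = 10^3.1200 = 1318 pc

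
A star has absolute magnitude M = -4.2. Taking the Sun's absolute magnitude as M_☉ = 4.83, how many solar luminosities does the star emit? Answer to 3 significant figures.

M − M_☉ = -4.2 − 4.83 = -9.030
L/L_☉ = 10^(−0.4 (M − M_☉)) = 10^3.612 = 4093

L/L_☉ ≈ 4090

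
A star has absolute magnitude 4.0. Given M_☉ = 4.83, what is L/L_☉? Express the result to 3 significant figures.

M − M_☉ = 4.0 − 4.83 = -0.830
L/L_☉ = 10^(−0.4 (M − M_☉)) = 10^0.332 = 2.148

L/L_☉ ≈ 2.15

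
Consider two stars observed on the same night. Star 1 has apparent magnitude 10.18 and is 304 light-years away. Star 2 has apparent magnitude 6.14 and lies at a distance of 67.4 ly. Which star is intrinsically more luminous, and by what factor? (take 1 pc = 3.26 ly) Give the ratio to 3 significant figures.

Star 2 is more luminous, by a factor of 2.03.

Star 1: d = 304 ly / 3.26 = 93.25 pc
Star 1: M = m − 5 log₁₀ d + 5 = 10.18 − 5·1.9697 + 5 = 5.332
Star 2: d = 67.4 ly / 3.26 = 20.67 pc
Star 2: M = m − 5 log₁₀ d + 5 = 6.14 − 5·1.3154 + 5 = 4.563
ΔM = M_1 − M_2 = 5.332 − (4.563) = 0.769; smaller M is more luminous → Star 2.
L ratio = 10^(0.4 |ΔM|) = 10^0.308 = 2.030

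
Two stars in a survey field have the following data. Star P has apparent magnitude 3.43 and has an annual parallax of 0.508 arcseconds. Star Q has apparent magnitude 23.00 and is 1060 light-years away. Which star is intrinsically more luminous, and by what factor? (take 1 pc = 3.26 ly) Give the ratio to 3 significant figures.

Star P: d = 1/p = 1/0.508″ = 1.969 pc
Star P: M = m − 5 log₁₀ d + 5 = 3.43 − 5·0.2941 + 5 = 6.959
Star Q: d = 1060 ly / 3.26 = 325.2 pc
Star Q: M = m − 5 log₁₀ d + 5 = 23.00 − 5·2.5121 + 5 = 15.440
ΔM = M_P − M_Q = 6.959 − (15.440) = -8.480; smaller M is more luminous → Star P.
L ratio = 10^(0.4 |ΔM|) = 10^3.392 = 2467

Star P is more luminous, by a factor of 2470.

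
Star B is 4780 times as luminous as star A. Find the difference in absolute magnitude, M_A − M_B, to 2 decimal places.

Pogson: ΔM = −2.5 log₁₀(ratio) = −2.5 log₁₀(4780) = −2.5 × 3.6794 = -9.199
Star B is brighter so has the smaller magnitude: M_A − M_B is positive.

M_A − M_B ≈ 9.20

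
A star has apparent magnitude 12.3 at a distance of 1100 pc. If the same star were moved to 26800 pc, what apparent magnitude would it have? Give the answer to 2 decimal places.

m ≈ 19.23

Flux ∝ 1/d², so Δm = 5 log₁₀(d₂/d₁) = 5 log₁₀(26800/1100) = 6.934
m₂ = m₁ + Δm = 12.3 + (6.934) = 19.234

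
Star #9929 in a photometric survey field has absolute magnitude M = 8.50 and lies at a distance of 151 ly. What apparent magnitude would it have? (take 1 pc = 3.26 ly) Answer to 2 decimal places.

m ≈ 11.83

d = 151 ly / 3.26 = 46.32 pc
m = M + 5 log₁₀ d − 5 = 8.50 + 5·1.6658 − 5 = 11.829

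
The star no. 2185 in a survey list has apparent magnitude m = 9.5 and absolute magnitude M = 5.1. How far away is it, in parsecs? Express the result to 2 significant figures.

d ≈ 76 pc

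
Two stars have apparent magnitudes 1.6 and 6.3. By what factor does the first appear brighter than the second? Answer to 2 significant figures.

Magnitude difference = -4.7
Flux ratio = 10^(−0.4 Δm) = 10^(−0.4 × -4.7) = 10^1.880 = 75.86

76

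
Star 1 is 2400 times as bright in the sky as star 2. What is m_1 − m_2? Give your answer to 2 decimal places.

m_1 − m_2 ≈ -8.45

Pogson: Δm = −2.5 log₁₀(ratio) = −2.5 log₁₀(2400) = −2.5 × 3.3802 = -8.451
Star 1 is brighter, so it has the smaller magnitude: the difference is negative.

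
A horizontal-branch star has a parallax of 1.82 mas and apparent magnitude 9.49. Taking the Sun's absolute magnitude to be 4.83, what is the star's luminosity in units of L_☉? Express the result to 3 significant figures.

L/L_☉ ≈ 41.3

d = 1/p = 1000/1.82 mas = 549.5 pc
M = m − 5 log₁₀ d + 5 = 9.49 − 5·2.7399 + 5 = 0.790
M − M_☉ = 0.790 − 4.83 = -4.040
L/L_☉ = 10^(−0.4 × -4.040) = 41.29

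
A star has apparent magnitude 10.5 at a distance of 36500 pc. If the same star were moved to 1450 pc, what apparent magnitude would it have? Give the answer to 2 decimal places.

Flux ∝ 1/d², so Δm = 5 log₁₀(d₂/d₁) = 5 log₁₀(1450/36500) = -7.005
m₂ = m₁ + Δm = 10.5 + (-7.005) = 3.495

m ≈ 3.50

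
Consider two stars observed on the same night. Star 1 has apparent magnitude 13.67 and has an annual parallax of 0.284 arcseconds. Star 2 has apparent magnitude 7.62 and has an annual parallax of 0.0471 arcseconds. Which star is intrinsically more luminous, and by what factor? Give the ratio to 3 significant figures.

Star 2 is more luminous, by a factor of 9560.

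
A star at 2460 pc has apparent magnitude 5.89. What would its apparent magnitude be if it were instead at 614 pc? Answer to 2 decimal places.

Flux ∝ 1/d², so Δm = 5 log₁₀(d₂/d₁) = 5 log₁₀(614/2460) = -3.014
m₂ = m₁ + Δm = 5.89 + (-3.014) = 2.876

m ≈ 2.88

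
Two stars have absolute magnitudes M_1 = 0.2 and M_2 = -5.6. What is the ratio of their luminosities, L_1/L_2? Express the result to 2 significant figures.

ΔM = M_1 − M_2 = 5.8
L_1/L_2 = 10^(−0.4 ΔM) = 10^-2.320 = 4.786×10^-3

L_1/L_2 ≈ 4.8×10^-3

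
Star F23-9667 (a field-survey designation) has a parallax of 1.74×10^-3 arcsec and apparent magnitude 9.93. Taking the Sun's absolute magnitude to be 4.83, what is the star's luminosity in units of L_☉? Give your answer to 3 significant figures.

L/L_☉ ≈ 30.1

d = 1/p = 1/1.74×10^-3″ = 574.7 pc
M = m − 5 log₁₀ d + 5 = 9.93 − 5·2.7595 + 5 = 1.133
M − M_☉ = 1.133 − 4.83 = -3.697
L/L_☉ = 10^(−0.4 × -3.697) = 30.12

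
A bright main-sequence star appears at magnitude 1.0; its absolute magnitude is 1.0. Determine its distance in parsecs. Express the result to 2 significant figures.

d ≈ 10 pc

Distance modulus: m − M = 1.0 − (1.0) = 0.000
m − M = 5 log₁₀ d − 5
log₁₀ d = (m − M)/5 + 1 = 1.0000
d = 10^1.0000 = 10.00 pc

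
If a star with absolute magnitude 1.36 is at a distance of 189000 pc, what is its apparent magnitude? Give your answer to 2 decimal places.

m ≈ 22.74

m = M + 5 log₁₀ d − 5 = 1.36 + 5·5.2765 − 5 = 22.742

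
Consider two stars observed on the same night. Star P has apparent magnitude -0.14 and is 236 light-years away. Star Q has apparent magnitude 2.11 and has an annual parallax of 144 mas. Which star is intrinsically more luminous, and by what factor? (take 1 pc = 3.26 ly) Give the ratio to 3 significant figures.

Star P is more luminous, by a factor of 863.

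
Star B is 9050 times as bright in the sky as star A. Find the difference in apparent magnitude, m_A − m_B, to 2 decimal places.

Pogson: Δm = −2.5 log₁₀(ratio) = −2.5 log₁₀(9050) = −2.5 × 3.9566 = -9.892
Star B is brighter so has the smaller magnitude: m_A − m_B is positive.

m_A − m_B ≈ 9.89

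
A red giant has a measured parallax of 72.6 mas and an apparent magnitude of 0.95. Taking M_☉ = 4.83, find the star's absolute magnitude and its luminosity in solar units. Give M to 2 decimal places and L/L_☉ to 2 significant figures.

M ≈ 0.25; L/L_☉ ≈ 68

d = 1/p = 1000/72.6 mas = 13.77 pc
M = m − 5 log₁₀ d + 5 = 0.95 − 5·1.1391 + 5 = 0.255
M − M_☉ = 0.255 − 4.83 = -4.575
L/L_☉ = 10^(−0.4 × -4.575) = 67.63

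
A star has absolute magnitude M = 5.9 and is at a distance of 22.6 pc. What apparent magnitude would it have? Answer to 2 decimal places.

m ≈ 7.67

m = M + 5 log₁₀ d − 5 = 5.9 + 5·1.3541 − 5 = 7.671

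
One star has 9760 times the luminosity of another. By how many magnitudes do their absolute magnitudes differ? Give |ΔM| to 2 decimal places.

Pogson: ΔM = −2.5 log₁₀(ratio) = −2.5 log₁₀(9760) = −2.5 × 3.9894 = -9.974

|ΔM| ≈ 9.97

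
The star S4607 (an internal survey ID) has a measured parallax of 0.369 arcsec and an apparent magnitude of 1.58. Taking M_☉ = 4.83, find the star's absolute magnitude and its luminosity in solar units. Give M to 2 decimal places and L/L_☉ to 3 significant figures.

M ≈ 4.42; L/L_☉ ≈ 1.47

d = 1/p = 1/0.369″ = 2.710 pc
M = m − 5 log₁₀ d + 5 = 1.58 − 5·0.4330 + 5 = 4.415
M − M_☉ = 4.415 − 4.83 = -0.415
L/L_☉ = 10^(−0.4 × -0.415) = 1.465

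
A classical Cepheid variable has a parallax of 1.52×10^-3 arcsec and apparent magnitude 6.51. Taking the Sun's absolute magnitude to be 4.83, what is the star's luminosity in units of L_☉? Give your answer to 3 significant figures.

d = 1/p = 1/1.52×10^-3″ = 657.9 pc
M = m − 5 log₁₀ d + 5 = 6.51 − 5·2.8182 + 5 = -2.581
M − M_☉ = -2.581 − 4.83 = -7.411
L/L_☉ = 10^(−0.4 × -7.411) = 921.1

L/L_☉ ≈ 921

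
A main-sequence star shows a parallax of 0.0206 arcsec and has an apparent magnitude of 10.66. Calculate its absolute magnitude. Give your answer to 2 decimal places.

M ≈ 7.23

d = 1/p = 1/0.0206″ = 48.54 pc
5 log₁₀(d/10 pc) = 5 log₁₀(48.54) − 5 = 3.431
M = m − 5 log₁₀(d/10) = 10.66 − 3.431 = 7.229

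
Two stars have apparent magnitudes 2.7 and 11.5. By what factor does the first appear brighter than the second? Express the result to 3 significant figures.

Magnitude difference = -8.8
Flux ratio = 10^(−0.4 Δm) = 10^(−0.4 × -8.8) = 10^3.520 = 3311

3310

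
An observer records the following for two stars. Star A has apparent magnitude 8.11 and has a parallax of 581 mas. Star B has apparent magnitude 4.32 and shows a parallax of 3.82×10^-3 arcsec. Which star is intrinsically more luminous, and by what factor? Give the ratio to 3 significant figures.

Star B is more luminous, by a factor of 759000.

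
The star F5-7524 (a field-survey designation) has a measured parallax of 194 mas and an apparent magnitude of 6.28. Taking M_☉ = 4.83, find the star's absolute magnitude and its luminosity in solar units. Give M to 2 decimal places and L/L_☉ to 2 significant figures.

d = 1/p = 1000/194 mas = 5.155 pc
M = m − 5 log₁₀ d + 5 = 6.28 − 5·0.7122 + 5 = 7.719
M − M_☉ = 7.719 − 4.83 = 2.889
L/L_☉ = 10^(−0.4 × 2.889) = 0.06989

M ≈ 7.72; L/L_☉ ≈ 0.070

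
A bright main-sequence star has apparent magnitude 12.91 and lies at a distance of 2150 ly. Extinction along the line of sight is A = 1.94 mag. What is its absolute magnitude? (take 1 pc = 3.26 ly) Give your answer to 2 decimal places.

M ≈ 1.87

d = 2150 ly / 3.26 = 659.5 pc
5 log₁₀(d/10 pc) = 5 log₁₀(659.5) − 5 = 9.096
M = m − 5 log₁₀(d/10) − A = 12.91 − 9.096 − 1.94 = 1.874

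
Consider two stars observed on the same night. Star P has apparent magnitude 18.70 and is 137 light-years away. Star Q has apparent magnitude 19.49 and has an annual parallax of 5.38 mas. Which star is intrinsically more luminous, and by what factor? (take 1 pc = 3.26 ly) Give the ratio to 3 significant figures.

Star P: d = 137 ly / 3.26 = 42.02 pc
Star P: M = m − 5 log₁₀ d + 5 = 18.70 − 5·1.6235 + 5 = 15.582
Star Q: p = 5.38 mas = 5.38×10^-3″ → d = 1/p = 185.9 pc
Star Q: M = m − 5 log₁₀ d + 5 = 19.49 − 5·2.2692 + 5 = 13.144
ΔM = M_P − M_Q = 15.582 − (13.144) = 2.439; smaller M is more luminous → Star Q.
L ratio = 10^(0.4 |ΔM|) = 10^0.975 = 9.450

Star Q is more luminous, by a factor of 9.45.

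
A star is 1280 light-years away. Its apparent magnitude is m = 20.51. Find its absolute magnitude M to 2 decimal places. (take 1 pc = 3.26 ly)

d = 1280 ly / 3.26 = 392.6 pc
5 log₁₀(d/10 pc) = 5 log₁₀(392.6) − 5 = 7.970
M = m − 5 log₁₀(d/10) = 20.51 − 7.970 = 12.540

M ≈ 12.54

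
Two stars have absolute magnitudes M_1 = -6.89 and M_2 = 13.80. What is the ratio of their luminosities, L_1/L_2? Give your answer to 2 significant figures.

L_1/L_2 ≈ 1.9×10^8

ΔM = M_1 − M_2 = -20.69
L_1/L_2 = 10^(−0.4 ΔM) = 10^8.276 = 1.888×10^8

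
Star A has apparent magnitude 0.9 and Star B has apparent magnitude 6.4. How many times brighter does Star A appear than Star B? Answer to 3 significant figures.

Δm = 0.9 − (6.4) = -5.5
Flux ratio = 10^(−0.4 Δm) = 10^(−0.4 × -5.5) = 10^2.200 = 158.5

158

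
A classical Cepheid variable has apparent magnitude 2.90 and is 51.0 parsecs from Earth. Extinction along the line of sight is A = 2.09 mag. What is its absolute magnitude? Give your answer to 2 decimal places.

M ≈ -2.73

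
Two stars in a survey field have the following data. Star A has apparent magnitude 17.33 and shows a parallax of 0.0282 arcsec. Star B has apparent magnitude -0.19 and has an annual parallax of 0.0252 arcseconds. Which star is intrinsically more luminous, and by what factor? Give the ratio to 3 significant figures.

Star B is more luminous, by a factor of 1.28×10^7.

Star A: d = 1/p = 1/0.0282″ = 35.46 pc
Star A: M = m − 5 log₁₀ d + 5 = 17.33 − 5·1.5498 + 5 = 14.581
Star B: d = 1/p = 1/0.0252″ = 39.68 pc
Star B: M = m − 5 log₁₀ d + 5 = -0.19 − 5·1.5986 + 5 = -3.183
ΔM = M_A − M_B = 14.581 − (-3.183) = 17.764; smaller M is more luminous → Star B.
L ratio = 10^(0.4 |ΔM|) = 10^7.106 = 1.276×10^7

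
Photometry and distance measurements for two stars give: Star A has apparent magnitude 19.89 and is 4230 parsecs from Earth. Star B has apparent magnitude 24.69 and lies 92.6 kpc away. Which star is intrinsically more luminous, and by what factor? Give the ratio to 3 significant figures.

Star B is more luminous, by a factor of 5.76.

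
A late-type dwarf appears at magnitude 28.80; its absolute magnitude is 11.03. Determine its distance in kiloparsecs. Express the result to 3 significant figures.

μ = m − M = 17.770
m − M = 5 log₁₀ d − 5
log₁₀ d = (m − M)/5 + 1 = 4.5540
d = 10^4.5540 = 35810 pc
= 35.81 kpc

d ≈ 35.8 kpc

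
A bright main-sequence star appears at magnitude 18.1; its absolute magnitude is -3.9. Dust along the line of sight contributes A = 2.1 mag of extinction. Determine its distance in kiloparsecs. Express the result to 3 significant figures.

d ≈ 95.5 kpc

m − M = 5 log₁₀(d/10 pc) + A  ⇒  18.1 − (-3.9) − 2.1 = 5 log₁₀(d/10)
19.900 = 5 log₁₀(d/10)
log₁₀ d = (m − M − A)/5 + 1 = 4.9800
d = 10^4.9800 = 95500 pc
= 95.50 kpc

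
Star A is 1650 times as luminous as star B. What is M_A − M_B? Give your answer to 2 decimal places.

M_A − M_B ≈ -8.04

Pogson: ΔM = −2.5 log₁₀(ratio) = −2.5 log₁₀(1650) = −2.5 × 3.2175 = -8.044
Star A is brighter, so it has the smaller magnitude: the difference is negative.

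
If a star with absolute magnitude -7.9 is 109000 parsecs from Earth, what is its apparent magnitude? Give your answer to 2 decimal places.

m ≈ 12.29

m = M + 5 log₁₀ d − 5 = -7.9 + 5·5.0374 − 5 = 12.287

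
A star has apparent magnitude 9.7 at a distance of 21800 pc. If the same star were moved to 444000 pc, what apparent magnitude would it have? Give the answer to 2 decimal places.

m ≈ 16.24

Flux ∝ 1/d², so Δm = 5 log₁₀(d₂/d₁) = 5 log₁₀(444000/21800) = 6.545
m₂ = m₁ + Δm = 9.7 + (6.545) = 16.245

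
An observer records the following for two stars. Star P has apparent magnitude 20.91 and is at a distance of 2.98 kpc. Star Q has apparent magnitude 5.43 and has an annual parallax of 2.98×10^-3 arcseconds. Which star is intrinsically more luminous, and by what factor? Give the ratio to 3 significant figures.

Star Q is more luminous, by a factor of 19700.

Star P: d = 2.98 kpc = 2980 pc
Star P: M = m − 5 log₁₀ d + 5 = 20.91 − 5·3.4742 + 5 = 8.539
Star Q: d = 1/p = 1/2.98×10^-3″ = 335.6 pc
Star Q: M = m − 5 log₁₀ d + 5 = 5.43 − 5·2.5258 + 5 = -2.199
ΔM = M_P − M_Q = 8.539 − (-2.199) = 10.738; smaller M is more luminous → Star Q.
L ratio = 10^(0.4 |ΔM|) = 10^4.295 = 19730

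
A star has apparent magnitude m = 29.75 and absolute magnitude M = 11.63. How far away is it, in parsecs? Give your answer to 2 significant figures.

Distance modulus: m − M = 29.75 − (11.63) = 18.120
m − M = 5 log₁₀ d − 5
log₁₀ d = (m − M)/5 + 1 = 4.6240
d = 10^4.6240 = 42070 pc

d ≈ 42000 pc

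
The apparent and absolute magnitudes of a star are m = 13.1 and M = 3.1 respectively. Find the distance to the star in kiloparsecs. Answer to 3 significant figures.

d ≈ 1.00 kpc

μ = m − M = 10.000
m − M = 5 log₁₀ d − 5
log₁₀ d = (m − M)/5 + 1 = 3.0000
d = 10^3.0000 = 1000 pc
= 1.000 kpc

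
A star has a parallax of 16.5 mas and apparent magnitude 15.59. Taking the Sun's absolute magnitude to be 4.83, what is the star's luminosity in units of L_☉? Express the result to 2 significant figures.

L/L_☉ ≈ 1.8×10^-3

d = 1/p = 1000/16.5 mas = 60.61 pc
M = m − 5 log₁₀ d + 5 = 15.59 − 5·1.7825 + 5 = 11.677
M − M_☉ = 11.677 − 4.83 = 6.847
L/L_☉ = 10^(−0.4 × 6.847) = 1.824×10^-3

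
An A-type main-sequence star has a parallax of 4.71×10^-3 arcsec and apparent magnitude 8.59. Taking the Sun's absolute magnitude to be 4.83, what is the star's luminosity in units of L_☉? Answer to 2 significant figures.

L/L_☉ ≈ 14

d = 1/p = 1/4.71×10^-3″ = 212.3 pc
M = m − 5 log₁₀ d + 5 = 8.59 − 5·2.3270 + 5 = 1.955
M − M_☉ = 1.955 − 4.83 = -2.875
L/L_☉ = 10^(−0.4 × -2.875) = 14.12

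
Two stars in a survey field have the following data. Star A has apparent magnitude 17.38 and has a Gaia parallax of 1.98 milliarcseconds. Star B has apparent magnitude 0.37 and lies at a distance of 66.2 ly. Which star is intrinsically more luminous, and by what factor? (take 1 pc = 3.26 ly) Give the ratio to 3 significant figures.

Star B is more luminous, by a factor of 10300.

Star A: p = 1.98 mas = 1.98×10^-3″ → d = 1/p = 505.1 pc
Star A: M = m − 5 log₁₀ d + 5 = 17.38 − 5·2.7033 + 5 = 8.863
Star B: d = 66.2 ly / 3.26 = 20.31 pc
Star B: M = m − 5 log₁₀ d + 5 = 0.37 − 5·1.3076 + 5 = -1.168
ΔM = M_A − M_B = 8.863 − (-1.168) = 10.032; smaller M is more luminous → Star B.
L ratio = 10^(0.4 |ΔM|) = 10^4.013 = 10290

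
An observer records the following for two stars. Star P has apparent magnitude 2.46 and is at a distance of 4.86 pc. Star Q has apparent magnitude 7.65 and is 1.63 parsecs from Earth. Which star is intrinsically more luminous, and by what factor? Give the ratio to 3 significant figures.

Star P is more luminous, by a factor of 1060.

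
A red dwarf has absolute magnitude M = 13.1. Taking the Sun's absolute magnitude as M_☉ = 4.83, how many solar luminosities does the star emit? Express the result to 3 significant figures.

M − M_☉ = 13.1 − 4.83 = 8.270
L/L_☉ = 10^(−0.4 (M − M_☉)) = 10^-3.308 = 4.920×10^-4

L/L_☉ ≈ 4.92×10^-4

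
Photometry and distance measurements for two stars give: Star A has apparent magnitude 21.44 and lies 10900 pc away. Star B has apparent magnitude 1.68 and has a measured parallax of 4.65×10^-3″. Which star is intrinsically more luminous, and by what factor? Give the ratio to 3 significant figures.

Star A: M = m − 5 log₁₀ d + 5 = 21.44 − 5·4.0374 + 5 = 6.253
Star B: d = 1/p = 1/4.65×10^-3″ = 215.1 pc
Star B: M = m − 5 log₁₀ d + 5 = 1.68 − 5·2.3325 + 5 = -4.983
ΔM = M_A − M_B = 6.253 − (-4.983) = 11.236; smaller M is more luminous → Star B.
L ratio = 10^(0.4 |ΔM|) = 10^4.494 = 31210

Star B is more luminous, by a factor of 31200.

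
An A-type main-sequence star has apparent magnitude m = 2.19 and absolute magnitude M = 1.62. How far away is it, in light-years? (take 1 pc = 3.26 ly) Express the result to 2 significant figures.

d ≈ 42 ly

Distance modulus: m − M = 2.19 − (1.62) = 0.570
m − M = 5 log₁₀ d − 5
log₁₀ d = (m − M)/5 + 1 = 1.1140
d = 10^1.1140 = 13.00 pc
= 42.39 ly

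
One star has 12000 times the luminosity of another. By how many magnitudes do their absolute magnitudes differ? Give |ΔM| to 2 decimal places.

Pogson: ΔM = −2.5 log₁₀(ratio) = −2.5 log₁₀(12000) = −2.5 × 4.0792 = -10.198

|ΔM| ≈ 10.20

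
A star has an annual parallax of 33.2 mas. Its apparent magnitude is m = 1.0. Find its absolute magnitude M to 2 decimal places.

M ≈ -1.39

p = 33.2 mas = 0.0332″ → d = 1/p = 30.12 pc
5 log₁₀(d/10 pc) = 5 log₁₀(30.12) − 5 = 2.394
M = m − 5 log₁₀(d/10) = 1.0 − 2.394 = -1.394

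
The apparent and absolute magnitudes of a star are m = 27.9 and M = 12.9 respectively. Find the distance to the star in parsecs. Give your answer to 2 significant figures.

d ≈ 10000 pc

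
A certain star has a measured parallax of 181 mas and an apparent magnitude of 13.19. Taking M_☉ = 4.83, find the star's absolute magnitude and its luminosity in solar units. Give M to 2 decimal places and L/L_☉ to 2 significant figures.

d = 1/p = 1000/181 mas = 5.525 pc
M = m − 5 log₁₀ d + 5 = 13.19 − 5·0.7423 + 5 = 14.478
M − M_☉ = 14.478 − 4.83 = 9.648
L/L_☉ = 10^(−0.4 × 9.648) = 1.382×10^-4

M ≈ 14.48; L/L_☉ ≈ 1.4×10^-4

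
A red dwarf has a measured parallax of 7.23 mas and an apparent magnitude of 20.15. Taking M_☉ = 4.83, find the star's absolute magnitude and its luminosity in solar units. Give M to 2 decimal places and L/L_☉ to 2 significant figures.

M ≈ 14.45; L/L_☉ ≈ 1.4×10^-4

d = 1/p = 1000/7.23 mas = 138.3 pc
M = m − 5 log₁₀ d + 5 = 20.15 − 5·2.1409 + 5 = 14.446
M − M_☉ = 14.446 − 4.83 = 9.616
L/L_☉ = 10^(−0.4 × 9.616) = 1.425×10^-4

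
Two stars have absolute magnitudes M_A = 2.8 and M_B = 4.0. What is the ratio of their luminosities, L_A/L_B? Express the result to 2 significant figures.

L_A/L_B ≈ 3.0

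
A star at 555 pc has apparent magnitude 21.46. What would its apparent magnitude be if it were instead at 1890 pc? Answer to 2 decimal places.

m ≈ 24.12

Flux ∝ 1/d², so Δm = 5 log₁₀(d₂/d₁) = 5 log₁₀(1890/555) = 2.661
m₂ = m₁ + Δm = 21.46 + (2.661) = 24.121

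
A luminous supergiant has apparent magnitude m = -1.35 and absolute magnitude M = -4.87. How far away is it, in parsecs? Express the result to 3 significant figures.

d ≈ 50.6 pc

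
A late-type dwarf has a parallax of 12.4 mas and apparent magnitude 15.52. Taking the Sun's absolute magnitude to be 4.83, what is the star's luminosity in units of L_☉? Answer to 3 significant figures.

d = 1/p = 1000/12.4 mas = 80.65 pc
M = m − 5 log₁₀ d + 5 = 15.52 − 5·1.9066 + 5 = 10.987
M − M_☉ = 10.987 − 4.83 = 6.157
L/L_☉ = 10^(−0.4 × 6.157) = 3.445×10^-3

L/L_☉ ≈ 3.44×10^-3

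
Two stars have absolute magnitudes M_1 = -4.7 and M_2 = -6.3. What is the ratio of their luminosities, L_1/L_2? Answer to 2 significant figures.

L_1/L_2 ≈ 0.23

ΔM = M_1 − M_2 = 1.6
L_1/L_2 = 10^(−0.4 ΔM) = 10^-0.640 = 0.2291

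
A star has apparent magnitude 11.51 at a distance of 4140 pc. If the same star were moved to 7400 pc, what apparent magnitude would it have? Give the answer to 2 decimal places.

Flux ∝ 1/d², so Δm = 5 log₁₀(d₂/d₁) = 5 log₁₀(7400/4140) = 1.261
m₂ = m₁ + Δm = 11.51 + (1.261) = 12.771

m ≈ 12.77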